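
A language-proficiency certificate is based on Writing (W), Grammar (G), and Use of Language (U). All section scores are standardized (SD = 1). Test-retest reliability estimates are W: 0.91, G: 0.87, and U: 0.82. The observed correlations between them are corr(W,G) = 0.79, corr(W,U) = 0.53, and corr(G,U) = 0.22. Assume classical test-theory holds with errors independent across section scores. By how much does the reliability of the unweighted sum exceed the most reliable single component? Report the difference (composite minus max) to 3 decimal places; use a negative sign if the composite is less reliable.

Var(sum) = 3 + 3.08 = 6.08; true-score variance = 2.6 + 3.08 = 5.68; composite reliability = 0.9342.
Max component reliability = 0.9100.
Difference = 0.9342 − 0.9100 = 0.024.

0.024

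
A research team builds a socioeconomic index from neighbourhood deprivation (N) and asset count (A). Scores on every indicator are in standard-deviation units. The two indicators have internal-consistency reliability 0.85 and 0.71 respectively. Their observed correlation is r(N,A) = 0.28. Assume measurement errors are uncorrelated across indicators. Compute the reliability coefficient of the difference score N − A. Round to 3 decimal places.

0.694

Var(N−A) = 1 + 1 − 2·0.28 = 2 − 0.56 = 1.44.
With uncorrelated errors the cross-covariances are all true-score covariance, so they carry over unchanged; only the diagonal terms shrink to ρᵢσᵢ².
True-score variance = [0.85 + 0.71] − 0.56 = 1.56 − 0.56 = 1.
Reliability = 1 / 1.44 = 0.694.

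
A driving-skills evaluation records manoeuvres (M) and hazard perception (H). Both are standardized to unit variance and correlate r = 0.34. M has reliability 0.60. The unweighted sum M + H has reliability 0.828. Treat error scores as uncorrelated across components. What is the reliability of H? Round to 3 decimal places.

0.939

Var(M+H) = 2 + 2·0.34 = 2.680.
True-score variance = ρ_M + ρ_H + 2·0.34, so 0.828 = (0.60 + ρ_H + 0.68) / 2.680.
ρ_H = 0.828·2.680 − 0.60 − 0.68 = 0.939.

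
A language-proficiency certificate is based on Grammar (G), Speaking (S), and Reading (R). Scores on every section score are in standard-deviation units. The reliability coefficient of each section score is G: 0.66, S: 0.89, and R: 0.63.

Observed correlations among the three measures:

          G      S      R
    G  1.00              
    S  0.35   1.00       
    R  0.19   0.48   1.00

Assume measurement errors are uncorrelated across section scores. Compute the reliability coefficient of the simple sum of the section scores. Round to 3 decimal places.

Var(G+S+R) = 3 + 2·[0.35 + 0.19 + 0.48] = 3 + 2.04 = 5.04.
Because errors are independent across components, Cov(Tᵢ,Tⱼ) = Cov(Xᵢ,Xⱼ); the off-diagonal part of the true-score variance is the same as above.
True-score variance = [0.66 + 0.89 + 0.63] + 2.04 = 2.18 + 2.04 = 4.22.
Reliability = 4.22 / 5.04 = 0.837.

0.837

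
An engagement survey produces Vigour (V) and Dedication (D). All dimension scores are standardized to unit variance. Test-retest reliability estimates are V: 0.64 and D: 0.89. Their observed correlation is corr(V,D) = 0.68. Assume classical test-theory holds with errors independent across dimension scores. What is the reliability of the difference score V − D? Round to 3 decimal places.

0.266

Var(V−D) = 1 + 1 − 2·0.68 = 2 − 1.36 = 0.64.
Because errors are independent across components, Cov(Tᵢ,Tⱼ) = Cov(Xᵢ,Xⱼ); the off-diagonal part of the true-score variance is the same as above.
True-score variance = [0.64 + 0.89] − 1.36 = 1.53 − 1.36 = 0.17.
Reliability = 0.17 / 0.64 = 0.266.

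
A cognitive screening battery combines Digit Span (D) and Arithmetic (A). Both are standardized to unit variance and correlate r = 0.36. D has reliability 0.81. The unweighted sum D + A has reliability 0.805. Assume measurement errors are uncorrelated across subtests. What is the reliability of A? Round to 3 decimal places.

Var(D+A) = 2 + 2·0.36 = 2.720.
True-score variance = ρ_D + ρ_A + 2·0.36, so 0.805 = (0.81 + ρ_A + 0.72) / 2.720.
ρ_A = 0.805·2.720 − 0.81 − 0.72 = 0.660.

0.660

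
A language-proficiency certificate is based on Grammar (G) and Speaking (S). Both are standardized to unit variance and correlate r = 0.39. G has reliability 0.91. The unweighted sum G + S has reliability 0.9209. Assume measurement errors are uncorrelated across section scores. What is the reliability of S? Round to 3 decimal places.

Var(G+S) = 2 + 2·0.39 = 2.780.
True-score variance = ρ_G + ρ_S + 2·0.39, so 0.9209 = (0.91 + ρ_S + 0.78) / 2.780.
ρ_S = 0.9209·2.780 − 0.91 − 0.78 = 0.870.

0.870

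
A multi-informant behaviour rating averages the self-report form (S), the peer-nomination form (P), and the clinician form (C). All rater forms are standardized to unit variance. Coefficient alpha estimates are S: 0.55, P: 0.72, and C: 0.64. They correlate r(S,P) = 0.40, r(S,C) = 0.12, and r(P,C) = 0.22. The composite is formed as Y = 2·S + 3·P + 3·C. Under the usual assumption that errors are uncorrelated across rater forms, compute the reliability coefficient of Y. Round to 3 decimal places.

0.765

Var(Y) = 2² + 3² + 3² + 2·[6·0.40 + 6·0.12 + 9·0.22] = 22 + 10.2 = 32.2.
Because errors are independent across components, Cov(Tᵢ,Tⱼ) = Cov(Xᵢ,Xⱼ); the off-diagonal part of the true-score variance is the same as above.
True-score variance = [2²·0.55 + 3²·0.72 + 3²·0.64] + 10.2 = 14.44 + 10.2 = 24.64.
Reliability = 24.64 / 32.2 = 0.765.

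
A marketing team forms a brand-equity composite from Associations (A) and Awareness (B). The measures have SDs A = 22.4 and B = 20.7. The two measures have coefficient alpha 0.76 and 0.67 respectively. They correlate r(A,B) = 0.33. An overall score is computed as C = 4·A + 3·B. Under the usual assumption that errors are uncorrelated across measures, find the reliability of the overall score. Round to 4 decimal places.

0.7943

Var(C) = 4²·22.4² + 3²·20.7² + 2·[12·22.4·20.7·0.33] = 11884.6 + 3672.35 = 15556.9.
With uncorrelated errors the cross-covariances are all true-score covariance, so they carry over unchanged; only the diagonal terms shrink to ρᵢσᵢ².
True-score variance = [4²·22.4²·0.76 + 3²·20.7²·0.67] + 3672.35 = 8685.2 + 3672.35 = 12357.5.
Reliability = 12357.5 / 15556.9 = 0.7943.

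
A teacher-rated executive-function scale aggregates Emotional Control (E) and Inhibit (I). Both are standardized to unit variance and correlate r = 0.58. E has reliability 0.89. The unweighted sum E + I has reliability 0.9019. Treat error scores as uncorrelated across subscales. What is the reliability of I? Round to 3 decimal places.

Var(E+I) = 2 + 2·0.58 = 3.160.
True-score variance = ρ_E + ρ_I + 2·0.58, so 0.9019 = (0.89 + ρ_I + 1.16) / 3.160.
ρ_I = 0.9019·3.160 − 0.89 − 1.16 = 0.800.

0.800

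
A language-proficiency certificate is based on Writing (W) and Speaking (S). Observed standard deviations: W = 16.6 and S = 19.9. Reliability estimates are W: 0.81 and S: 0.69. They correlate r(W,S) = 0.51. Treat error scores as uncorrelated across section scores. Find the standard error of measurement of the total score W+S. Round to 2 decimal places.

Var(total) = 671.57 + 336.947 = 1008.52.
True-score variance = 496.45 + 336.947 = 833.397, so reliability = 0.8264.
Error variance = 1008.52 − 833.397 = 175.119; SEM = √175.119 = 13.23.

13.23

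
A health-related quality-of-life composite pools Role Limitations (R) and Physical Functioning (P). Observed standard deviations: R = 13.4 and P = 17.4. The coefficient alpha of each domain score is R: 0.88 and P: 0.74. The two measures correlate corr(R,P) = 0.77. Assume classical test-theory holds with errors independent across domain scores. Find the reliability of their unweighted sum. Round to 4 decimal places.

0.8808

Var(R+P) = 13.4² + 17.4² + 2·[13.4·17.4·0.77] = 482.32 + 359.066 = 841.386.
With uncorrelated errors the cross-covariances are all true-score covariance, so they carry over unchanged; only the diagonal terms shrink to ρᵢσᵢ².
True-score variance = [13.4²·0.88 + 17.4²·0.74] + 359.066 = 382.055 + 359.066 = 741.122.
Reliability = 741.122 / 841.386 = 0.8808.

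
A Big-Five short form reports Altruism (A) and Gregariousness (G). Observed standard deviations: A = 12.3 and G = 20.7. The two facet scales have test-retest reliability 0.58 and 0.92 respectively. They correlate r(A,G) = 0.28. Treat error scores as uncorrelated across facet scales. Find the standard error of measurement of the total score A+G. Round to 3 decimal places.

9.890

Var(total) = 579.78 + 142.582 = 722.362.
True-score variance = 481.959 + 142.582 = 624.541, so reliability = 0.8646.
Error variance = 722.362 − 624.541 = 97.821; SEM = √97.821 = 9.890.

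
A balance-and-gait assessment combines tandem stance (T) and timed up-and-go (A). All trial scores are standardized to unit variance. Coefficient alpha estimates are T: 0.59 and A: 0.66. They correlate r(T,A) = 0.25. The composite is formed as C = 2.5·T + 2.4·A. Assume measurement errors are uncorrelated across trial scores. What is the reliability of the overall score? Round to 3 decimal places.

0.699

Var(C) = 2.5² + 2.4² + 2·[6·0.25] = 12.01 + 3 = 15.01.
Under uncorrelated errors the observed covariances equal the true-score covariances, so only the own-variance terms attenuate.
True-score variance = [2.5²·0.59 + 2.4²·0.66] + 3 = 7.4891 + 3 = 10.4891.
Reliability = 10.4891 / 15.01 = 0.699.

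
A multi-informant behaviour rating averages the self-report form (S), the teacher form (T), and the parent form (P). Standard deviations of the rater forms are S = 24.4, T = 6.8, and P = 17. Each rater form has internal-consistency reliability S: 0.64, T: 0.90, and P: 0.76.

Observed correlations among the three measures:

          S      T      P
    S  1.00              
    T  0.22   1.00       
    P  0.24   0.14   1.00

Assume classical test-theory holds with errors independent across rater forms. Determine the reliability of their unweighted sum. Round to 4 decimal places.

0.7666

Var(S+T+P) = 24.4² + 6.8² + 17² + 2·[24.4·6.8·0.22 + 24.4·17·0.24 + 6.8·17·0.14] = 930.6 + 304.477 = 1235.08.
Under uncorrelated errors the observed covariances equal the true-score covariances, so only the own-variance terms attenuate.
True-score variance = [24.4²·0.64 + 6.8²·0.90 + 17²·0.76] + 304.477 = 642.286 + 304.477 = 946.763.
Reliability = 946.763 / 1235.08 = 0.7666.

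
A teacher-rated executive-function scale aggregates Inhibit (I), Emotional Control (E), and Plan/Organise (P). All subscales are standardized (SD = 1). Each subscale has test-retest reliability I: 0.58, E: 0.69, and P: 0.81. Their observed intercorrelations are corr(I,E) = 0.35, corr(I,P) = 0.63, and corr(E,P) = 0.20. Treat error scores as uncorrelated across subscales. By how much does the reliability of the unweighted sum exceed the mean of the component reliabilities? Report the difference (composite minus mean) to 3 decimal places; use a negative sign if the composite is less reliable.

0.135

Var(sum) = 3 + 2.36 = 5.36; true-score variance = 2.08 + 2.36 = 4.44; composite reliability = 0.8284.
Mean component reliability = 0.6933.
Difference = 0.8284 − 0.6933 = 0.135.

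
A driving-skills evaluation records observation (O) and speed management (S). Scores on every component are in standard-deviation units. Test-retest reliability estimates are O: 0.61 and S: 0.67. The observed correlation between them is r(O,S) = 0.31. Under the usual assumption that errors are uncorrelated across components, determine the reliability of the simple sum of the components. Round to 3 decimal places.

Var(O+S) = 2 + 2·[0.31] = 2 + 0.62 = 2.62.
Because errors are independent across components, Cov(Tᵢ,Tⱼ) = Cov(Xᵢ,Xⱼ); the off-diagonal part of the true-score variance is the same as above.
True-score variance = [0.61 + 0.67] + 0.62 = 1.28 + 0.62 = 1.9.
Reliability = 1.9 / 2.62 = 0.725.

0.725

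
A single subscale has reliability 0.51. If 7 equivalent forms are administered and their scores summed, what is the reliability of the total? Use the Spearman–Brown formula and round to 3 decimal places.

0.879

ρ_k = kρ / (1 + (k−1)ρ) = 7·0.51 / (1 + 6·0.51) = 3.570 / 4.060 = 0.879.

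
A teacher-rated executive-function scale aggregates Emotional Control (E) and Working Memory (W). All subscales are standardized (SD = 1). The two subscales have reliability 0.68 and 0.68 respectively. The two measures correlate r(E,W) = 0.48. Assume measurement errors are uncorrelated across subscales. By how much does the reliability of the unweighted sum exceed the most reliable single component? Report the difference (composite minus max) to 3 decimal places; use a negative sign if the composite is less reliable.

0.104

Var(sum) = 2 + 0.96 = 2.96; true-score variance = 1.36 + 0.96 = 2.32; composite reliability = 0.7838.
Max component reliability = 0.6800.
Difference = 0.7838 − 0.6800 = 0.104.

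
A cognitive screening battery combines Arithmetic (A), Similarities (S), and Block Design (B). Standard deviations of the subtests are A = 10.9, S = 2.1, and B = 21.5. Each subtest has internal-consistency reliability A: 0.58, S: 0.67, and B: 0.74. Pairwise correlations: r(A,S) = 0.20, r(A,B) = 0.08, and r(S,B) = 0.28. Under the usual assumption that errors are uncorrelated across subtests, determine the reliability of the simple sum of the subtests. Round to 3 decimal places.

Var(A+S+B) = 10.9² + 2.1² + 21.5² + 2·[10.9·2.1·0.20 + 10.9·21.5·0.08 + 2.1·21.5·0.28] = 585.47 + 71.936 = 657.406.
Because errors are independent across components, Cov(Tᵢ,Tⱼ) = Cov(Xᵢ,Xⱼ); the off-diagonal part of the true-score variance is the same as above.
True-score variance = [10.9²·0.58 + 2.1²·0.67 + 21.5²·0.74] + 71.936 = 413.929 + 71.936 = 485.865.
Reliability = 485.865 / 657.406 = 0.739.

0.739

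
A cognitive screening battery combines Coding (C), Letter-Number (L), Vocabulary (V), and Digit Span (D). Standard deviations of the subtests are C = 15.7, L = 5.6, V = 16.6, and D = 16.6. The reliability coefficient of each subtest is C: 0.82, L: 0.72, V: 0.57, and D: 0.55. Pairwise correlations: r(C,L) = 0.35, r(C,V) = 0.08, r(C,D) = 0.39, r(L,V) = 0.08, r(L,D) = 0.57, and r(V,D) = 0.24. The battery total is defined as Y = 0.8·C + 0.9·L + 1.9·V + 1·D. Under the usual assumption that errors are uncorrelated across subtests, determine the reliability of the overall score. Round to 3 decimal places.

Var(Y) = 0.8²·15.7² + 0.9²·5.6² + 1.9²·16.6² + 16.6² + 2·[0.72·15.7·5.6·0.35 + 1.52·15.7·16.6·0.08 + 0.8·15.7·16.6·0.39 + 1.71·5.6·16.6·0.08 + 0.9·5.6·16.6·0.57 + 1.9·16.6·16.6·0.24] = 1453.49 + 642.443 = 2095.93.
Because errors are independent across components, Cov(Tᵢ,Tⱼ) = Cov(Xᵢ,Xⱼ); the off-diagonal part of the true-score variance is the same as above.
True-score variance = [0.8²·15.7²·0.82 + 0.9²·5.6²·0.72 + 1.9²·16.6²·0.57 + 16.6²·0.55] + 642.443 = 866.225 + 642.443 = 1508.67.
Reliability = 1508.67 / 2095.93 = 0.720.

0.720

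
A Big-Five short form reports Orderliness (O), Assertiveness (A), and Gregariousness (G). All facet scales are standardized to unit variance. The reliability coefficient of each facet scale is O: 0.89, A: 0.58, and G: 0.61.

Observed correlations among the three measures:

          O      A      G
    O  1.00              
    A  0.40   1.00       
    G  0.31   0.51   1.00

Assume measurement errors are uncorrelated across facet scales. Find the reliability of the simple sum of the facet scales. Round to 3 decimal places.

Var(O+A+G) = 3 + 2·[0.40 + 0.31 + 0.51] = 3 + 2.44 = 5.44.
With uncorrelated errors the cross-covariances are all true-score covariance, so they carry over unchanged; only the diagonal terms shrink to ρᵢσᵢ².
True-score variance = [0.89 + 0.58 + 0.61] + 2.44 = 2.08 + 2.44 = 4.52.
Reliability = 4.52 / 5.44 = 0.831.

0.831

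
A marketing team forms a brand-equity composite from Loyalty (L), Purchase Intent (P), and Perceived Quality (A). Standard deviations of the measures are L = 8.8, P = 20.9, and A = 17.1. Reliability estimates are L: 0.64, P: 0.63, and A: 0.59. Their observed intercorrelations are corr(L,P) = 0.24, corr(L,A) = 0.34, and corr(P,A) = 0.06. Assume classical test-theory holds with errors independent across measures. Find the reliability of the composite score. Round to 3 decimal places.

Var(L+P+A) = 8.8² + 20.9² + 17.1² + 2·[8.8·20.9·0.24 + 8.8·17.1·0.34 + 20.9·17.1·0.06] = 806.66 + 233.495 = 1040.15.
With uncorrelated errors the cross-covariances are all true-score covariance, so they carry over unchanged; only the diagonal terms shrink to ρᵢσᵢ².
True-score variance = [8.8²·0.64 + 20.9²·0.63 + 17.1²·0.59] + 233.495 = 497.274 + 233.495 = 730.769.
Reliability = 730.769 / 1040.15 = 0.703.

0.703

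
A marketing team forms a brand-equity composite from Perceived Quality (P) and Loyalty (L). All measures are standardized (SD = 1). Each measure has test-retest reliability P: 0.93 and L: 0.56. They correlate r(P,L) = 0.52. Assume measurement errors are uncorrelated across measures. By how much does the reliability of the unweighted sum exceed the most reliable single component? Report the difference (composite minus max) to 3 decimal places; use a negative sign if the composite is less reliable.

Var(sum) = 2 + 1.04 = 3.04; true-score variance = 1.49 + 1.04 = 2.53; composite reliability = 0.8322.
Max component reliability = 0.9300.
Difference = 0.8322 − 0.9300 = -0.098.

-0.098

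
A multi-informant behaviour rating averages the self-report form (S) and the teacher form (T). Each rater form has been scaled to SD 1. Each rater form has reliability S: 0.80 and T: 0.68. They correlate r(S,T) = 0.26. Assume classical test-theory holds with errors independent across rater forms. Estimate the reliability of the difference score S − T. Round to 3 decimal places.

Var(S−T) = 1 + 1 − 2·0.26 = 2 − 0.52 = 1.48.
Because errors are independent across components, Cov(Tᵢ,Tⱼ) = Cov(Xᵢ,Xⱼ); the off-diagonal part of the true-score variance is the same as above.
True-score variance = [0.80 + 0.68] − 0.52 = 1.48 − 0.52 = 0.96.
Reliability = 0.96 / 1.48 = 0.649.

0.649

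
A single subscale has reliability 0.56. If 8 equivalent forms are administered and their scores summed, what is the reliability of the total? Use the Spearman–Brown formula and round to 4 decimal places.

0.9106

ρ_k = kρ / (1 + (k−1)ρ) = 8·0.56 / (1 + 7·0.56) = 4.480 / 4.920 = 0.9106.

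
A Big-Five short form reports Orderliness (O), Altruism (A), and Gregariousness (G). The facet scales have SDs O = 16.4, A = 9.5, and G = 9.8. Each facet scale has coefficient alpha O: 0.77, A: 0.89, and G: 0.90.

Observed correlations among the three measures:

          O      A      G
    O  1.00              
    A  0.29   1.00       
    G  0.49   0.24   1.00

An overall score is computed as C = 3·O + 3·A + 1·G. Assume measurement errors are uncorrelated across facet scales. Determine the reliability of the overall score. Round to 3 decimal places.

Var(C) = 3²·16.4² + 3²·9.5² + 9.8² + 2·[9·16.4·9.5·0.29 + 3·16.4·9.8·0.49 + 3·9.5·9.8·0.24] = 3328.93 + 1419.86 = 4748.79.
Because errors are independent across components, Cov(Tᵢ,Tⱼ) = Cov(Xᵢ,Xⱼ); the off-diagonal part of the true-score variance is the same as above.
True-score variance = [3²·16.4²·0.77 + 3²·9.5²·0.89 + 9.8²·0.90] + 1419.86 = 2673.23 + 1419.86 = 4093.09.
Reliability = 4093.09 / 4748.79 = 0.862.

0.862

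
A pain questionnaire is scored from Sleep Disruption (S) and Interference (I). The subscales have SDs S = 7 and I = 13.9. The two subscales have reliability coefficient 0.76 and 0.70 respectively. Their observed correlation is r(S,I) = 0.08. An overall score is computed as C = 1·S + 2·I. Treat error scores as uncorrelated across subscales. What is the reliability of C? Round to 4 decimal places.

Var(C) = 7² + 2²·13.9² + 2·[2·7·13.9·0.08] = 821.84 + 31.136 = 852.976.
With uncorrelated errors the cross-covariances are all true-score covariance, so they carry over unchanged; only the diagonal terms shrink to ρᵢσᵢ².
True-score variance = [7²·0.76 + 2²·13.9²·0.70] + 31.136 = 578.228 + 31.136 = 609.364.
Reliability = 609.364 / 852.976 = 0.7144.

0.7144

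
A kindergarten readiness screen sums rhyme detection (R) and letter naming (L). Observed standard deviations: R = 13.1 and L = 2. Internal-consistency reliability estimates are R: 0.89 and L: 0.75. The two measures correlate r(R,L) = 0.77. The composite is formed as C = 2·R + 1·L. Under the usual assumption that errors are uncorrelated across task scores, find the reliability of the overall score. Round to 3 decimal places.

0.901

Var(C) = 2²·13.1² + 2² + 2·[2·13.1·2·0.77] = 690.44 + 80.696 = 771.136.
Under uncorrelated errors the observed covariances equal the true-score covariances, so only the own-variance terms attenuate.
True-score variance = [2²·13.1²·0.89 + 2²·0.75] + 80.696 = 613.932 + 80.696 = 694.628.
Reliability = 694.628 / 771.136 = 0.901.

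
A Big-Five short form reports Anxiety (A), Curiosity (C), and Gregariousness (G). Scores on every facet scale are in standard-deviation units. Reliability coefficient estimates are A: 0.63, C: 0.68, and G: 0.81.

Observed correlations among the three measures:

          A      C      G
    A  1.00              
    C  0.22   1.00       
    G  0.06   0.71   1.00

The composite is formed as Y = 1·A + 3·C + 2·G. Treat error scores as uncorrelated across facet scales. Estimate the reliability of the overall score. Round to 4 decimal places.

0.8335

Var(Y) = 1 + 3² + 2² + 2·[3·0.22 + 2·0.06 + 6·0.71] = 14 + 10.08 = 24.08.
Under uncorrelated errors the observed covariances equal the true-score covariances, so only the own-variance terms attenuate.
True-score variance = [0.63 + 3²·0.68 + 2²·0.81] + 10.08 = 9.99 + 10.08 = 20.07.
Reliability = 20.07 / 24.08 = 0.8335.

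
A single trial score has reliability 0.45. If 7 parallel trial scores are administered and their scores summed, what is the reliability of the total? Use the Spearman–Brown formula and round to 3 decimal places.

ρ_k = kρ / (1 + (k−1)ρ) = 7·0.45 / (1 + 6·0.45) = 3.150 / 3.700 = 0.851.

0.851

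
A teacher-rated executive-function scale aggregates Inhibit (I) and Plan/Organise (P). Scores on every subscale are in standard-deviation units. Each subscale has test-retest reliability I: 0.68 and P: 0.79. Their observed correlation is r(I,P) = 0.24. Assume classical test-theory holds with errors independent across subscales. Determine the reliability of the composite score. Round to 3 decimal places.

0.786

Var(I+P) = 2 + 2·[0.24] = 2 + 0.48 = 2.48.
With uncorrelated errors the cross-covariances are all true-score covariance, so they carry over unchanged; only the diagonal terms shrink to ρᵢσᵢ².
True-score variance = [0.68 + 0.79] + 0.48 = 1.47 + 0.48 = 1.95.
Reliability = 1.95 / 2.48 = 0.786.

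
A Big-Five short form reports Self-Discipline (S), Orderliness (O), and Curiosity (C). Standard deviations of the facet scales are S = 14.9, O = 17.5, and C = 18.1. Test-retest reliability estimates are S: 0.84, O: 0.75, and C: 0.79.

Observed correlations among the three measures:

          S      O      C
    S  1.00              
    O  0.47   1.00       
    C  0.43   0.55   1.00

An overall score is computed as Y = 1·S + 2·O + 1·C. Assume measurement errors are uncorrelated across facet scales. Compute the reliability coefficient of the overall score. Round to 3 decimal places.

Var(Y) = 14.9² + 2²·17.5² + 18.1² + 2·[2·14.9·17.5·0.47 + 14.9·18.1·0.43 + 2·17.5·18.1·0.55] = 1774.62 + 1418.99 = 3193.61.
With uncorrelated errors the cross-covariances are all true-score covariance, so they carry over unchanged; only the diagonal terms shrink to ρᵢσᵢ².
True-score variance = [14.9²·0.84 + 2²·17.5²·0.75 + 18.1²·0.79] + 1418.99 = 1364.05 + 1418.99 = 2783.04.
Reliability = 2783.04 / 3193.61 = 0.871.

0.871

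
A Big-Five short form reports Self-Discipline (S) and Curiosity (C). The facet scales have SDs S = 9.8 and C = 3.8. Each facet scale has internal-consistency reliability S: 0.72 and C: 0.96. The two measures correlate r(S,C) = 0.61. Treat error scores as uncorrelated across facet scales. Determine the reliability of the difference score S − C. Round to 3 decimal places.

Var(S−C) = 9.8² + 3.8² − 2·9.8·3.8·0.61 = 110.48 − 45.4328 = 65.0472.
Under uncorrelated errors the observed covariances equal the true-score covariances, so only the own-variance terms attenuate.
True-score variance = [9.8²·0.72 + 3.8²·0.96] − 45.4328 = 83.0112 − 45.4328 = 37.5784.
Reliability = 37.5784 / 65.0472 = 0.578.

0.578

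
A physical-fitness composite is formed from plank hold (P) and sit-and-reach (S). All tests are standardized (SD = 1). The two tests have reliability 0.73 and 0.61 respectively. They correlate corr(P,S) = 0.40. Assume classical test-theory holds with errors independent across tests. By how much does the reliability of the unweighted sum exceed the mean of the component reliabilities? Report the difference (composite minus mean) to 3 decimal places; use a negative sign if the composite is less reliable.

Var(sum) = 2 + 0.8 = 2.8; true-score variance = 1.34 + 0.8 = 2.14; composite reliability = 0.7643.
Mean component reliability = 0.6700.
Difference = 0.7643 − 0.6700 = 0.094.

0.094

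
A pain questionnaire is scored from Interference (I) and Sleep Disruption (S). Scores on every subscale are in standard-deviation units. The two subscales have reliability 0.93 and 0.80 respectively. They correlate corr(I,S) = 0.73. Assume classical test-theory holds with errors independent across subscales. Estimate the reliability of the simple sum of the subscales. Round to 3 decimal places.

Var(I+S) = 2 + 2·[0.73] = 2 + 1.46 = 3.46.
Under uncorrelated errors the observed covariances equal the true-score covariances, so only the own-variance terms attenuate.
True-score variance = [0.93 + 0.80] + 1.46 = 1.73 + 1.46 = 3.19.
Reliability = 3.19 / 3.46 = 0.922.

0.922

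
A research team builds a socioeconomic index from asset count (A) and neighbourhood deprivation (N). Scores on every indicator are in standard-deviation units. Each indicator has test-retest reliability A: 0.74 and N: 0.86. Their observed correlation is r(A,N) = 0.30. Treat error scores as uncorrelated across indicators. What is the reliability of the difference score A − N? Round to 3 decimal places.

0.714

Var(A−N) = 1 + 1 − 2·0.30 = 2 − 0.6 = 1.4.
With uncorrelated errors the cross-covariances are all true-score covariance, so they carry over unchanged; only the diagonal terms shrink to ρᵢσᵢ².
True-score variance = [0.74 + 0.86] − 0.6 = 1.6 − 0.6 = 1.
Reliability = 1 / 1.4 = 0.714.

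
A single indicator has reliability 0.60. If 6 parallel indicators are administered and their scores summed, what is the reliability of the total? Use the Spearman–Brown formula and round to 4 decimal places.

ρ_k = kρ / (1 + (k−1)ρ) = 6·0.60 / (1 + 5·0.60) = 3.600 / 4.000 = 0.9000.

0.9000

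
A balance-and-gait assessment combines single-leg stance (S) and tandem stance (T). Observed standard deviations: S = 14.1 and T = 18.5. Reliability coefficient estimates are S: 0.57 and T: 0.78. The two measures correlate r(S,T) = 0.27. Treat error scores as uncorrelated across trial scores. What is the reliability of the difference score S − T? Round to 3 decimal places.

0.598

Var(S−T) = 14.1² + 18.5² − 2·14.1·18.5·0.27 = 541.06 − 140.859 = 400.201.
Under uncorrelated errors the observed covariances equal the true-score covariances, so only the own-variance terms attenuate.
True-score variance = [14.1²·0.57 + 18.5²·0.78] − 140.859 = 380.277 − 140.859 = 239.418.
Reliability = 239.418 / 400.201 = 0.598.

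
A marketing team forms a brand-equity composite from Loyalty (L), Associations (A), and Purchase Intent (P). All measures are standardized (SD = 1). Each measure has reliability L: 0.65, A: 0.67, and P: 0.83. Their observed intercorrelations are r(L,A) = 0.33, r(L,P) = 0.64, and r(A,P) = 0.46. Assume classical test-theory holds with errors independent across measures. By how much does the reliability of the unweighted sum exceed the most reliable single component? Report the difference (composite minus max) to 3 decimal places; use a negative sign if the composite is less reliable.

0.025

Var(sum) = 3 + 2.86 = 5.86; true-score variance = 2.15 + 2.86 = 5.01; composite reliability = 0.8549.
Max component reliability = 0.8300.
Difference = 0.8549 − 0.8300 = 0.025.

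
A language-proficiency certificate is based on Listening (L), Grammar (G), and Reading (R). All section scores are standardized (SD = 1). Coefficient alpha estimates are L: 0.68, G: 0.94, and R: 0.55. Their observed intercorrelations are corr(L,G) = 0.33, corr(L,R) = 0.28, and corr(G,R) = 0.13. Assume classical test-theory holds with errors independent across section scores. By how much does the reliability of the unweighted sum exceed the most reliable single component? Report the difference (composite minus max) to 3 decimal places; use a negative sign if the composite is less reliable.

Var(sum) = 3 + 1.48 = 4.48; true-score variance = 2.17 + 1.48 = 3.65; composite reliability = 0.8147.
Max component reliability = 0.9400.
Difference = 0.8147 − 0.9400 = -0.125.

-0.125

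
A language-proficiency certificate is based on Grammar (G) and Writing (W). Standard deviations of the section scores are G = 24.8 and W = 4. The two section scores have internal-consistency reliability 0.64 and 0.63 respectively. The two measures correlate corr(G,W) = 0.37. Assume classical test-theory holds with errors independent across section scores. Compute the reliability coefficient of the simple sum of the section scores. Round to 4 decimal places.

0.6773

Var(G+W) = 24.8² + 4² + 2·[24.8·4·0.37] = 631.04 + 73.408 = 704.448.
Under uncorrelated errors the observed covariances equal the true-score covariances, so only the own-variance terms attenuate.
True-score variance = [24.8²·0.64 + 4²·0.63] + 73.408 = 403.706 + 73.408 = 477.114.
Reliability = 477.114 / 704.448 = 0.6773.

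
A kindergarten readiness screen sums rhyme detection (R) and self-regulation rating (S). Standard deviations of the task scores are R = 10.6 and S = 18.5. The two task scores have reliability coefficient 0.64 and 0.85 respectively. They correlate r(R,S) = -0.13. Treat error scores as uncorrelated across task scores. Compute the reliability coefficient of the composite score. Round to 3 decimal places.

0.773

Var(R+S) = 10.6² + 18.5² + 2·[10.6·18.5·(-0.13)] = 454.61 − 50.986 = 403.624.
Because errors are independent across components, Cov(Tᵢ,Tⱼ) = Cov(Xᵢ,Xⱼ); the off-diagonal part of the true-score variance is the same as above.
True-score variance = [10.6²·0.64 + 18.5²·0.85] − 50.986 = 362.823 − 50.986 = 311.837.
Reliability = 311.837 / 403.624 = 0.773.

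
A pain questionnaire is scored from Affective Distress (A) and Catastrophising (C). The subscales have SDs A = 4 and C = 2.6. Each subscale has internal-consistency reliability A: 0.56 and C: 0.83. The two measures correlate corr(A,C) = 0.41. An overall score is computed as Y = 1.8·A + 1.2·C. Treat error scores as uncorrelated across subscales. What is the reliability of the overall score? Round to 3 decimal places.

0.694

Var(Y) = 1.8²·4² + 1.2²·2.6² + 2·[2.16·4·2.6·0.41] = 61.5744 + 18.4205 = 79.9949.
With uncorrelated errors the cross-covariances are all true-score covariance, so they carry over unchanged; only the diagonal terms shrink to ρᵢσᵢ².
True-score variance = [1.8²·4²·0.56 + 1.2²·2.6²·0.83] + 18.4205 = 37.11 + 18.4205 = 55.5304.
Reliability = 55.5304 / 79.9949 = 0.694.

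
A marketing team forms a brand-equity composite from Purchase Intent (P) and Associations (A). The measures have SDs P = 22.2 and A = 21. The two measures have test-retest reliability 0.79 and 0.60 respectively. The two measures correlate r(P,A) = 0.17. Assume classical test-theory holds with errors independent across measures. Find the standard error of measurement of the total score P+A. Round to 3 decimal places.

Var(total) = 933.84 + 158.508 = 1092.35.
True-score variance = 653.944 + 158.508 = 812.452, so reliability = 0.7438.
Error variance = 1092.35 − 812.452 = 279.896; SEM = √279.896 = 16.730.

16.730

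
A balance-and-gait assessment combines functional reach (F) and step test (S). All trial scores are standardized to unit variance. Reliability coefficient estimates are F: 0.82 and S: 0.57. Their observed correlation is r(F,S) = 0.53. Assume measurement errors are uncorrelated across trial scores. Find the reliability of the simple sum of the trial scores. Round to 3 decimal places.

0.801

Var(F+S) = 2 + 2·[0.53] = 2 + 1.06 = 3.06.
Under uncorrelated errors the observed covariances equal the true-score covariances, so only the own-variance terms attenuate.
True-score variance = [0.82 + 0.57] + 1.06 = 1.39 + 1.06 = 2.45.
Reliability = 2.45 / 3.06 = 0.801.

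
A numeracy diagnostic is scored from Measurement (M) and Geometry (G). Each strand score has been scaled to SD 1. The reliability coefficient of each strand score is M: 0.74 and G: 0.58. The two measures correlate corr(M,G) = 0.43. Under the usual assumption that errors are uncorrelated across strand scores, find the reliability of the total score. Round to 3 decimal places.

Var(M+G) = 2 + 2·[0.43] = 2 + 0.86 = 2.86.
With uncorrelated errors the cross-covariances are all true-score covariance, so they carry over unchanged; only the diagonal terms shrink to ρᵢσᵢ².
True-score variance = [0.74 + 0.58] + 0.86 = 1.32 + 0.86 = 2.18.
Reliability = 2.18 / 2.86 = 0.762.

0.762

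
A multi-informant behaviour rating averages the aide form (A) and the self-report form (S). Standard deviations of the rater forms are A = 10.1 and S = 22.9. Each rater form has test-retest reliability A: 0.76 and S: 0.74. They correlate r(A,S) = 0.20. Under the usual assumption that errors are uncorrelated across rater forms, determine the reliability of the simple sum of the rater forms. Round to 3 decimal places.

0.776

Var(A+S) = 10.1² + 22.9² + 2·[10.1·22.9·0.20] = 626.42 + 92.516 = 718.936.
With uncorrelated errors the cross-covariances are all true-score covariance, so they carry over unchanged; only the diagonal terms shrink to ρᵢσᵢ².
True-score variance = [10.1²·0.76 + 22.9²·0.74] + 92.516 = 465.591 + 92.516 = 558.107.
Reliability = 558.107 / 718.936 = 0.776.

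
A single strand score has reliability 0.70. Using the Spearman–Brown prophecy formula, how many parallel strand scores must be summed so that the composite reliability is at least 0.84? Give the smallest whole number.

3

k ≥ ρ*(1−ρ₁)/(ρ₁(1−ρ*)) = 0.84·0.30 / (0.70·0.16) = 2.250.
Smallest integer k = 3.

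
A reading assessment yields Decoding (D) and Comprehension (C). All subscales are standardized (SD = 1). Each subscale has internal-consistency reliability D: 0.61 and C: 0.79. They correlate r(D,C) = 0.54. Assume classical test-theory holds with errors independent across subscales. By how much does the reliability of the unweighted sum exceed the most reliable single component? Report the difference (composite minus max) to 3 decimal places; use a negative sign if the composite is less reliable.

Var(sum) = 2 + 1.08 = 3.08; true-score variance = 1.4 + 1.08 = 2.48; composite reliability = 0.8052.
Max component reliability = 0.7900.
Difference = 0.8052 − 0.7900 = 0.015.

0.015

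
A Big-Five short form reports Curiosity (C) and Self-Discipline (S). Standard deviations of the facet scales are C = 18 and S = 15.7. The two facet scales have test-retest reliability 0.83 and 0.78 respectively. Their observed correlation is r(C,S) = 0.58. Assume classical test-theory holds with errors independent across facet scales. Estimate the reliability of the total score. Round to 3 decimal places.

0.878

Var(C+S) = 18² + 15.7² + 2·[18·15.7·0.58] = 570.49 + 327.816 = 898.306.
Under uncorrelated errors the observed covariances equal the true-score covariances, so only the own-variance terms attenuate.
True-score variance = [18²·0.83 + 15.7²·0.78] + 327.816 = 461.182 + 327.816 = 788.998.
Reliability = 788.998 / 898.306 = 0.878.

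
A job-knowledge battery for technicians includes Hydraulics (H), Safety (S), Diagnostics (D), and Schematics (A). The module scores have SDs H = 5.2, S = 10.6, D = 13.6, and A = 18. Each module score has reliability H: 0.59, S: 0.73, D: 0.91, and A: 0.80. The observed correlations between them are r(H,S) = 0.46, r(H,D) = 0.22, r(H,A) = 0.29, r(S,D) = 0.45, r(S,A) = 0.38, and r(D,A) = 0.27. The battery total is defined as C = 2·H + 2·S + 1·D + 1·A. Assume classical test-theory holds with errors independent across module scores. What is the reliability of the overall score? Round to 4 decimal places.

Var(C) = 2²·5.2² + 2²·10.6² + 13.6² + 18² + 2·[4·5.2·10.6·0.46 + 2·5.2·13.6·0.22 + 2·5.2·18·0.29 + 2·10.6·13.6·0.45 + 2·10.6·18·0.38 + 13.6·18·0.27] = 1066.56 + 1055.35 = 2121.91.
Under uncorrelated errors the observed covariances equal the true-score covariances, so only the own-variance terms attenuate.
True-score variance = [2²·5.2²·0.59 + 2²·10.6²·0.73 + 13.6²·0.91 + 18²·0.80] + 1055.35 = 819.419 + 1055.35 = 1874.77.
Reliability = 1874.77 / 2121.91 = 0.8835.

0.8835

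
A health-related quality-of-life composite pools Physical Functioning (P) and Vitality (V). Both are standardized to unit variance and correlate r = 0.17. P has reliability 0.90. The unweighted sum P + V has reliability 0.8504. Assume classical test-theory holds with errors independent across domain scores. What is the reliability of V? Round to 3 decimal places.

Var(P+V) = 2 + 2·0.17 = 2.340.
True-score variance = ρ_P + ρ_V + 2·0.17, so 0.8504 = (0.90 + ρ_V + 0.34) / 2.340.
ρ_V = 0.8504·2.340 − 0.90 − 0.34 = 0.750.

0.750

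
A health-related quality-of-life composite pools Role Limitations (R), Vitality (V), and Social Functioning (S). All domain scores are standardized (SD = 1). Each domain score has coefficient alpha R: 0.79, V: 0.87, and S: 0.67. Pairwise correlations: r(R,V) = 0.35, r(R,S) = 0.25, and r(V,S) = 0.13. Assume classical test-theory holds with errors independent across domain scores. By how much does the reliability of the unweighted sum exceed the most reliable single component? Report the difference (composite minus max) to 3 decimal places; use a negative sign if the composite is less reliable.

-0.020

Var(sum) = 3 + 1.46 = 4.46; true-score variance = 2.33 + 1.46 = 3.79; composite reliability = 0.8498.
Max component reliability = 0.8700.
Difference = 0.8498 − 0.8700 = -0.020.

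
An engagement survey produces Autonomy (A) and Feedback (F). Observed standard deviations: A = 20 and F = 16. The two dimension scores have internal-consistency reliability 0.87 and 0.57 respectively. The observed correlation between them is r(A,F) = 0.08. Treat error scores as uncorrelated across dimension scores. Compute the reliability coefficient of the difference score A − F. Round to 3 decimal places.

0.732

Var(A−F) = 20² + 16² − 2·20·16·0.08 = 656 − 51.2 = 604.8.
Because errors are independent across components, Cov(Tᵢ,Tⱼ) = Cov(Xᵢ,Xⱼ); the off-diagonal part of the true-score variance is the same as above.
True-score variance = [20²·0.87 + 16²·0.57] − 51.2 = 493.92 − 51.2 = 442.72.
Reliability = 442.72 / 604.8 = 0.732.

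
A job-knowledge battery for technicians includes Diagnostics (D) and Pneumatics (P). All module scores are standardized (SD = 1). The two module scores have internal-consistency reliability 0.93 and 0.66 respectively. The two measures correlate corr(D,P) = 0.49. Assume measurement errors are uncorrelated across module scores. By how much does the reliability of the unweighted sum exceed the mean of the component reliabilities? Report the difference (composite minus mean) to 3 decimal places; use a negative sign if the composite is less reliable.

0.067

Var(sum) = 2 + 0.98 = 2.98; true-score variance = 1.59 + 0.98 = 2.57; composite reliability = 0.8624.
Mean component reliability = 0.7950.
Difference = 0.8624 − 0.7950 = 0.067.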